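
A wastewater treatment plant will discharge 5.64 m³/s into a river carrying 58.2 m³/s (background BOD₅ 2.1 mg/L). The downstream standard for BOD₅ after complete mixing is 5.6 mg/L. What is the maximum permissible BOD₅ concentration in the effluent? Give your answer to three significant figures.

41.7 mg/L

At the limit, (Qr·Cr + Qe·Cₑ)/(Qr + Qe) = 5.6:
Cₑ = (63.84·5.6 − 58.20·2.100) / 5.640 = 41.72 mg/L.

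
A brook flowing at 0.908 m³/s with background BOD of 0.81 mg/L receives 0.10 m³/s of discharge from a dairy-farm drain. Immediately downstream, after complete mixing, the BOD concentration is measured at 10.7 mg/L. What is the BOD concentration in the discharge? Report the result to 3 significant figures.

101 mg/L

Mass balance: 0.9080·0.8100 + 0.1000·Cₑ = 1.008·10.70
→ Cₑ = (1.008·10.70 − 0.9080·0.8100) / 0.1000 = 100.5 mg/L.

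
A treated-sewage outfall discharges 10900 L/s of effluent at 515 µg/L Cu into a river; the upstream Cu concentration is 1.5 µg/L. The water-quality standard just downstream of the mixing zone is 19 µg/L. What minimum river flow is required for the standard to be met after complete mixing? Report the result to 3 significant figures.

309000 L/s

Set C_mix = 19: (Q·1.500 + 10900·515.0) / (Q + 10900) = 19
→ Q = 10900·(515.0 − 19)/(19 − 1.500) = 308900 L/s.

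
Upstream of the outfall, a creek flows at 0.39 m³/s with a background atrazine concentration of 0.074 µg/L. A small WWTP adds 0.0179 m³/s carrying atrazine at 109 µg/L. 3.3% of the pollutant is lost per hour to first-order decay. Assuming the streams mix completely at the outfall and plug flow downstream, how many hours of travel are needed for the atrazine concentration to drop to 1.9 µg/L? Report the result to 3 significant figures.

After mixing, C = (0.3900·0.07400 + 0.01790·109.0) / 0.4079 = 1.980/0.4079 = 4.854 µg/L.
3.3%/h lost → k = −ln(1 − 0.033) = 0.03356 h⁻¹.
4.854·exp(−k·t) = 1.9 → t = ln(4.854/1.9)/k = 100600 s = 27.95 h.

28.0 h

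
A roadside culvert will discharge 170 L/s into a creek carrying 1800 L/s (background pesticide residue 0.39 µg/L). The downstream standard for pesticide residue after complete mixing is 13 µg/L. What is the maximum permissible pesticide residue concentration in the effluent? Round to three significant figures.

147 µg/L

At the limit, (Qr·Cr + Qe·Cₑ)/(Qr + Qe) = 13:
Cₑ = (1970·13 − 1800·0.3900) / 170.0 = 146.5 µg/L.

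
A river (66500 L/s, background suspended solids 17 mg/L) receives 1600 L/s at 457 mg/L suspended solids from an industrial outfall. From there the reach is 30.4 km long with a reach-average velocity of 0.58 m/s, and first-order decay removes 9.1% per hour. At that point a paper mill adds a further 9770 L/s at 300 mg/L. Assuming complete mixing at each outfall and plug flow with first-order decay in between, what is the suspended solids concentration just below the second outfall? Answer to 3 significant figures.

Conservation of mass: C = (66500·17.00 + 1600·457.0) / 68100 = 1862000/68100 = 27.34 mg/L; combined flow 68100 L/s.
Travel time t = 30.4·1000 / 0.58 = 52410 s = 14.56 h.
9.1%/h lost → k = −ln(1 − 0.091) = 0.09541 h⁻¹.
After decay, C = 27.34 × e^(−kt) = 27.34 × 0.2493 = 6.815 mg/L.
At the second outfall, C = (68100·6.815 + 9770·300.0) / (68100 + 9770) = 43.60 mg/L.

43.6 mg/L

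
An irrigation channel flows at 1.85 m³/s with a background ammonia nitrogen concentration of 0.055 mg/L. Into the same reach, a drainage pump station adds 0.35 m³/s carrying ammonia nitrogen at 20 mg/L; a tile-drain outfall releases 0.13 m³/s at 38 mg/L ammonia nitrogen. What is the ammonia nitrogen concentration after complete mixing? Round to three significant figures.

Conservation of mass: C = (1.850·0.05500 + 0.3500·20.00 + 0.1300·38.00) / 2.330 = 12.04/2.330 = 5.168 mg/L.

5.17 mg/L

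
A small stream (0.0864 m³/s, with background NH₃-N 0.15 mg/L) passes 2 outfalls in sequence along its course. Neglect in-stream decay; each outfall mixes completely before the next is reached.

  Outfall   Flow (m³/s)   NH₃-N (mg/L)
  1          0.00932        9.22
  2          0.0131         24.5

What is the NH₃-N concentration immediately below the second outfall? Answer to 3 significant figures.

3.86 mg/L

After outfall 1: Q = 0.08640 + 0.009320 = 0.09572 m³/s; C = (0.08640·0.1500 + 0.009320·9.220)/0.09572 = 1.033 mg/L.
After outfall 2: Q = 0.09572 + 0.01310 = 0.1088 m³/s; C = (0.09572·1.033 + 0.01310·24.50)/0.1088 = 3.858 mg/L.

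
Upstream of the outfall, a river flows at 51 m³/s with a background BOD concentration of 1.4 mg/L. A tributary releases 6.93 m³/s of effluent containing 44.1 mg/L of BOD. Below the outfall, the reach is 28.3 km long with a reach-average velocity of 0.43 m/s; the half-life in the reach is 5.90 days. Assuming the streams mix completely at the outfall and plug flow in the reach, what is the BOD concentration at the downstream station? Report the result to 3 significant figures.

5.95 mg/L

After mixing, C = (51.00·1.400 + 6.930·44.10) / 57.93 = 377.0/57.93 = 6.508 mg/L.
Travel time t = 28.3·1000 / 0.43 = 65810 s = 18.28 h.
Half-life 5.90 d → k = ln 2 / 5.90 = 0.1175 d⁻¹.
Applying C = C₀e^(−kt): 6.508 × 0.9144 = 5.951 mg/L.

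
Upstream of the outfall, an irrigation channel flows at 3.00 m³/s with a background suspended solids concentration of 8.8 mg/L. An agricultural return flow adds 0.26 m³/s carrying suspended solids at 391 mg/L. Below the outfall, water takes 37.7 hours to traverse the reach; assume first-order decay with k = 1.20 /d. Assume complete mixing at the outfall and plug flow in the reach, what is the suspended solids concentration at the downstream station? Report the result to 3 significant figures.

5.96 mg/L

After mixing, C = (3.000·8.800 + 0.2600·391.0) / 3.260 = 128.1/3.260 = 39.28 mg/L.
Decay over the reach: 39.28·exp(−kt) = 39.28·0.1518 = 5.964 mg/L.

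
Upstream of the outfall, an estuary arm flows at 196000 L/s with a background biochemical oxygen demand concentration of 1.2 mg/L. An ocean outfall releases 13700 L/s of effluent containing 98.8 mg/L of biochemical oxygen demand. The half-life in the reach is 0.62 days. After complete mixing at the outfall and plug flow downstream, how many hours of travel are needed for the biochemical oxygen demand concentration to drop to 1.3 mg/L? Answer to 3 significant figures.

37.8 h

Mass balance: C = (196000·1.200 + 13700·98.80) / 209700 = 1589000/209700 = 7.576 mg/L.
Half-life 0.62 d → k = ln 2 / 0.62 = 1.118 d⁻¹.
7.576·exp(−k·t) = 1.3 → t = ln(7.576/1.3)/k = 136200 s = 37.84 h.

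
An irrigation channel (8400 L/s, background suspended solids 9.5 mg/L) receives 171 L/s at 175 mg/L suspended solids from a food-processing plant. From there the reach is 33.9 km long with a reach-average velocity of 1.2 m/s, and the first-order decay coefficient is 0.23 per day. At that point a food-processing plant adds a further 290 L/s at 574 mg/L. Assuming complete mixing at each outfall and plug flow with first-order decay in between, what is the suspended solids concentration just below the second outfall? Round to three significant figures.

30.3 mg/L

After mixing, C = (8400·9.500 + 171.0·175.0) / 8571 = 109700/8571 = 12.80 mg/L; combined flow 8571 L/s.
Travel time t = 33.9·1000 / 1.2 = 28250 s = 7.847 h.
First-order decay: C = 12.80·exp(−k·t) = 12.80·0.9276 = 11.87 mg/L.
At the second outfall, C = (8571·11.87 + 290.0·574.0) / (8571 + 290.0) = 30.27 mg/L.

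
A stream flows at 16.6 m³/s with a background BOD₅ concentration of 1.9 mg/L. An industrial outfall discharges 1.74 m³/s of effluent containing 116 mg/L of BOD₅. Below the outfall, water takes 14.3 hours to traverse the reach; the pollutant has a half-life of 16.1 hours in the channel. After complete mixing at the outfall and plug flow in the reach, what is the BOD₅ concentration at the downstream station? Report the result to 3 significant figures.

After mixing, C = (16.60·1.900 + 1.740·116.0) / 18.34 = 233.4/18.34 = 12.73 mg/L.
Half-life 16.1 h → k = ln 2 / 16.1 = 0.04305 h⁻¹ = 1.033 d⁻¹.
Applying C = C₀e^(−kt): 12.73 × 0.5403 = 6.875 mg/L.

6.88 mg/L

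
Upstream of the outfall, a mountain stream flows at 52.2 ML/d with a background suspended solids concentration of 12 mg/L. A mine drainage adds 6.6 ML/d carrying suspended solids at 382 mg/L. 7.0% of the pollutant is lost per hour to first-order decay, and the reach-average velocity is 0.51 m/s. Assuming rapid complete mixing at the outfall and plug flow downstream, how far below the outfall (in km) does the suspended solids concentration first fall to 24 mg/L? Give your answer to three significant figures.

After mixing, C = (52.20·12.00 + 6.600·382.0) / 58.80 = 3148/58.80 = 53.53 mg/L.
7.0%/h lost → k = −ln(1 − 0.07) = 0.07257 h⁻¹.
Set 53.53·exp(−k·t) = 24 → t = ln(53.53/24)/k = 39790 s = 11.05 h.
Distance = v·t = 0.51·39790 = 20300 m = 20.30 km.

20.3 km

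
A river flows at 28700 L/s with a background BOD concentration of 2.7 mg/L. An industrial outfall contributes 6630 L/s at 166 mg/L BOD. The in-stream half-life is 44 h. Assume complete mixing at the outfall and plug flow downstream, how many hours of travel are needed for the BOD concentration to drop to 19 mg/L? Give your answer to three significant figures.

Conservation of mass: C = (28700·2.700 + 6630·166.0) / 35330 = 1178000/35330 = 33.34 mg/L.
Half-life 44 h → k = ln 2 / 44 = 0.01575 h⁻¹ = 0.3781 d⁻¹.
33.34·exp(−k·t) = 19 → t = ln(33.34/19)/k = 128500 s = 35.70 h.

35.7 h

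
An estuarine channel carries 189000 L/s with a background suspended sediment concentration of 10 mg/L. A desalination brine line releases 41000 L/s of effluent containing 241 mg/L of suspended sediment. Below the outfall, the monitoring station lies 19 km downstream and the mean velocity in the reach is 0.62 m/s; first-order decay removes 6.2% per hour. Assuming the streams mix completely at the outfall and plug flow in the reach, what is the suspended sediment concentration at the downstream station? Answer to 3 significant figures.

Mixed concentration C = ΣQC/ΣQ = (189000·10.00 + 41000·241.0) / 230000 = 11770000/230000 = 51.18 mg/L.
Travel time t = 19·1000 / 0.62 = 30650 s = 8.513 h.
6.2%/h lost → k = −ln(1 − 0.062) = 0.06401 h⁻¹.
Decay over the reach: 51.18·exp(−kt) = 51.18·0.5799 = 29.68 mg/L.

29.7 mg/L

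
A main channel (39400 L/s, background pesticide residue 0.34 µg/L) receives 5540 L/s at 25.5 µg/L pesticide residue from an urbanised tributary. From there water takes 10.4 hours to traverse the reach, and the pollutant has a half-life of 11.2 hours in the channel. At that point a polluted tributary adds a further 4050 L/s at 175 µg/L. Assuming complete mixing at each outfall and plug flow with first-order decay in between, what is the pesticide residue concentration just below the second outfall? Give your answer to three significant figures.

16.1 µg/L

Conservation of mass: C = (39400·0.3400 + 5540·25.50) / 44940 = 154700/44940 = 3.442 µg/L; combined flow 44940 L/s.
Half-life 11.2 h → k = ln 2 / 11.2 = 0.06189 h⁻¹ = 1.485 d⁻¹.
After decay, C = 3.442 × e^(−kt) = 3.442 × 0.5254 = 1.808 µg/L.
Second outfall: C = (44940·1.808 + 4050·175.0)/48990 = 16.13 µg/L.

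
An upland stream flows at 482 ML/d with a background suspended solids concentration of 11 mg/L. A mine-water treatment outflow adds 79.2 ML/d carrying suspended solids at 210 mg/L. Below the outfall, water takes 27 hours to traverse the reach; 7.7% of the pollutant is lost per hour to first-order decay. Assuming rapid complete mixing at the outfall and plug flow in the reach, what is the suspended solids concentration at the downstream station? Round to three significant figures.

4.49 mg/L

Conservation of mass: C = (482.0·11.00 + 79.20·210.0) / 561.2 = 21930/561.2 = 39.08 mg/L.
7.7%/h lost → k = −ln(1 − 0.077) = 0.08013 h⁻¹.
Decay over the reach: 39.08·exp(−kt) = 39.08·0.1149 = 4.492 mg/L.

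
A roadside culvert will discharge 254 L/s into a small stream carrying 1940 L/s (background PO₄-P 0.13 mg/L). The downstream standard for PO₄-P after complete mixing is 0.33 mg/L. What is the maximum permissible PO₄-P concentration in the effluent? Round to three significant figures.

At the limit, (Qr·Cr + Qe·Cₑ)/(Qr + Qe) = 0.33:
Cₑ = (2194·0.33 − 1940·0.1300) / 254.0 = 1.858 mg/L.

1.86 mg/L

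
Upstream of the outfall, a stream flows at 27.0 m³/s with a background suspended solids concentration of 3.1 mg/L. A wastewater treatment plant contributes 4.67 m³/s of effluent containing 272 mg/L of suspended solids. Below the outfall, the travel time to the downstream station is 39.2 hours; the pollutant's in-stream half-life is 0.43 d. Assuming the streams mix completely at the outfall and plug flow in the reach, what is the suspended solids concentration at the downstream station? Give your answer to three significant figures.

Conservation of mass: C = (27.00·3.100 + 4.670·272.0) / 31.67 = 1354/31.67 = 42.75 mg/L.
Half-life 0.43 d → k = ln 2 / 0.43 = 1.612 d⁻¹.
Decay over the reach: 42.75·exp(−kt) = 42.75·0.07187 = 3.073 mg/L.

3.07 mg/L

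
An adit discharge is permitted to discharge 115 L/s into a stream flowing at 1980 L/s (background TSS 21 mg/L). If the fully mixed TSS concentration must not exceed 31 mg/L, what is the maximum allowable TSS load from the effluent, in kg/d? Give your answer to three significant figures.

2020 kg/d

Mass balance at the limit: 1980·21.00 + 115.0·Cₑ = 2095·31 → Cₑ = 203.2 mg/L.
115.0 L/s = 0.1150 m³/s. Load = 0.1150 m³/s × 203.2 g/m³ × 86 400 s/d = 2019 kg/d.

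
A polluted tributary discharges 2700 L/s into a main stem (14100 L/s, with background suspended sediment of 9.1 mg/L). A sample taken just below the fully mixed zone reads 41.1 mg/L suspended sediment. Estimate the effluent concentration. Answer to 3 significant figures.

Mass balance: 14100·9.100 + 2700·Cₑ = 16800·41.10
→ Cₑ = (16800·41.10 − 14100·9.100) / 2700 = 208.2 mg/L.

208 mg/L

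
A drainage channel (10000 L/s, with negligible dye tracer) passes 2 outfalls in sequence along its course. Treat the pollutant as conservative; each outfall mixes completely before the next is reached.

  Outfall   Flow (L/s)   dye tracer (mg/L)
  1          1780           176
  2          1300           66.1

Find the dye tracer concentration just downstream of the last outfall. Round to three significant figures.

Below outfall 1: Q → 11780 L/s, C = (10000·0 + 1780·176.0)/11780 = 26.59 mg/L.
Below outfall 2: Q → 13080 L/s, C = (11780·26.59 + 1300·66.10)/13080 = 30.52 mg/L.

30.5 mg/L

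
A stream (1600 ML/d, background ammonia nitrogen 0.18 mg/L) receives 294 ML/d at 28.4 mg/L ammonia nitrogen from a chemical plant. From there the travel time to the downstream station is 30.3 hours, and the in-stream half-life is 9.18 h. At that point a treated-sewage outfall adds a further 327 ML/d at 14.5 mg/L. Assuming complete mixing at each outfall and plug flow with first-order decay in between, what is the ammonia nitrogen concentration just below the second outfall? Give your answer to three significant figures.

2.53 mg/L

Mixed concentration C = ΣQC/ΣQ = (1600·0.1800 + 294.0·28.40) / 1894 = 8638/1894 = 4.561 mg/L; combined flow 1894 ML/d.
Half-life 9.18 h → k = ln 2 / 9.18 = 0.07551 h⁻¹ = 1.812 d⁻¹.
First-order decay: C = 4.561·exp(−k·t) = 4.561·0.1015 = 0.4628 mg/L.
Second outfall: C = (1894·0.4628 + 327.0·14.50)/2221 = 2.530 mg/L.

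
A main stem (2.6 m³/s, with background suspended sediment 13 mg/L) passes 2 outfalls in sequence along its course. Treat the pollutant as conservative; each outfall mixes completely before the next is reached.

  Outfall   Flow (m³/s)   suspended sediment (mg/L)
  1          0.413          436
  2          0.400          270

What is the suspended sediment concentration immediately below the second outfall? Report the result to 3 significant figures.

After outfall 1: Q = 2.600 + 0.4130 = 3.013 m³/s; C = (2.600·13.00 + 0.4130·436.0)/3.013 = 70.98 mg/L.
After outfall 2: Q = 3.013 + 0.4000 = 3.413 m³/s; C = (3.013·70.98 + 0.4000·270.0)/3.413 = 94.31 mg/L.

94.3 mg/L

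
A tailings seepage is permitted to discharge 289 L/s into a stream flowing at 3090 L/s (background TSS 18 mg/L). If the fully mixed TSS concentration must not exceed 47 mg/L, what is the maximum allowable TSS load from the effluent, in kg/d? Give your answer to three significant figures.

8920 kg/d

Mass balance at the limit: 3090·18.00 + 289.0·Cₑ = 3379·47 → Cₑ = 357.1 mg/L.
289.0 L/s = 0.2890 m³/s. Load = 0.2890 m³/s × 357.1 g/m³ × 86 400 s/d = 8916 kg/d.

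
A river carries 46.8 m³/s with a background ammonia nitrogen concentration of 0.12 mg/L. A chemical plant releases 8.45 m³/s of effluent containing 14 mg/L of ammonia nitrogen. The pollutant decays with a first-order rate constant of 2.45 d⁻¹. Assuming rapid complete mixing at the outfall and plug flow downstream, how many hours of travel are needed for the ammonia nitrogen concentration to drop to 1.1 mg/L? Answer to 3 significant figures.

6.98 h

Flow-weighted average: C = (46.80·0.1200 + 8.450·14.00) / 55.25 = 123.9/55.25 = 2.243 mg/L.
2.243·exp(−k·t) = 1.1 → t = ln(2.243/1.1)/k = 25120 s = 6.979 h.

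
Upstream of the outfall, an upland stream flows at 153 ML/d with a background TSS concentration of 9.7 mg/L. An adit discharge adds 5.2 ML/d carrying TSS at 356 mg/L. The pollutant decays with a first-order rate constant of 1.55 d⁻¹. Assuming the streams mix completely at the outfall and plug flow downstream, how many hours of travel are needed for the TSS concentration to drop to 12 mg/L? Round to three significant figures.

8.73 h

Mass balance: C = (153.0·9.700 + 5.200·356.0) / 158.2 = 3335/158.2 = 21.08 mg/L.
21.08·exp(−k·t) = 12 → t = ln(21.08/12)/k = 31410 s = 8.726 h.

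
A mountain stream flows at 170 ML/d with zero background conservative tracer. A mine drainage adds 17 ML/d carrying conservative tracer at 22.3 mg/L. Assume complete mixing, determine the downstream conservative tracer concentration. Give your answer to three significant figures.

Flow-weighted average: C = (170.0·0 + 17.00·22.30) / 187.0 = 379.1/187.0 = 2.027 mg/L.

2.03 mg/L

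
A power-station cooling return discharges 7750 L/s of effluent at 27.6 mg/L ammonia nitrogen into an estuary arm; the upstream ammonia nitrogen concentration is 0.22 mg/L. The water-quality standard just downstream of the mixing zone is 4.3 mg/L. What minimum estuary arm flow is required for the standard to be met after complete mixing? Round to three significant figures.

Set C_mix = 4.3: (Q·0.2200 + 7750·27.60) / (Q + 7750) = 4.3
→ Q = 7750·(27.60 − 4.3)/(4.3 − 0.2200) = 44260 L/s.

44300 L/s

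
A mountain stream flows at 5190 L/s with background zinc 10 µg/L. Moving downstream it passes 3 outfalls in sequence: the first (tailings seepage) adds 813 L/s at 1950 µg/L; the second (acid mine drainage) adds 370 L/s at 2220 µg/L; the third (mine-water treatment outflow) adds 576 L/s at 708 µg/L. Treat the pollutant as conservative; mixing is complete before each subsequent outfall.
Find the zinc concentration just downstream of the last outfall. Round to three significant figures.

After outfall 1: Q = 5190 + 813.0 = 6003 L/s; C = (5190·10.00 + 813.0·1950)/6003 = 272.7 µg/L.
After outfall 2: Q = 6003 + 370.0 = 6373 L/s; C = (6003·272.7 + 370.0·2220)/6373 = 385.8 µg/L.
After outfall 3: Q = 6373 + 576.0 = 6949 L/s; C = (6373·385.8 + 576.0·708.0)/6949 = 412.5 µg/L.

412 µg/L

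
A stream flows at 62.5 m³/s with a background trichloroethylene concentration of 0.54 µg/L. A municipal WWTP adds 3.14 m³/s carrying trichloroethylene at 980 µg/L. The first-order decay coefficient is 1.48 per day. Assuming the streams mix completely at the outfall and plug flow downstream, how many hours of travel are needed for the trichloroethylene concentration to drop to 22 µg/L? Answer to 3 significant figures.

Mixed concentration C = ΣQC/ΣQ = (62.50·0.5400 + 3.140·980.0) / 65.64 = 3111/65.64 = 47.39 µg/L.
47.39·exp(−k·t) = 22 → t = ln(47.39/22)/k = 44800 s = 12.45 h.

12.4 h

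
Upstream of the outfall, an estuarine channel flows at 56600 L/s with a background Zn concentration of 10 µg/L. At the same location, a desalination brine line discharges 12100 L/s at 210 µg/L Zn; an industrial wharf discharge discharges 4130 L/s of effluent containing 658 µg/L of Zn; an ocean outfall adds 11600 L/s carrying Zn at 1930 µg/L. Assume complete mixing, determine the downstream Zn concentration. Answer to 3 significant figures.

334 µg/L

Mixed concentration C = ΣQC/ΣQ = (56600·10.00 + 12100·210.0 + 4130·658.0 + 11600·1930) / 84430 = 28210000/84430 = 334.2 µg/L.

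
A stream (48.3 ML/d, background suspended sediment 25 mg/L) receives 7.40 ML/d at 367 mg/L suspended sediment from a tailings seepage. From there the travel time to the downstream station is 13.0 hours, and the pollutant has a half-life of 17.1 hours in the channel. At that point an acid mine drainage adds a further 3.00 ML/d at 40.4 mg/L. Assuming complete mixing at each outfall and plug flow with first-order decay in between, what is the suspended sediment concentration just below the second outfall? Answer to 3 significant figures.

Mixed concentration C = ΣQC/ΣQ = (48.30·25.00 + 7.400·367.0) / 55.70 = 3923/55.70 = 70.44 mg/L; combined flow 55.70 ML/d.
Half-life 17.1 h → k = ln 2 / 17.1 = 0.04053 h⁻¹ = 0.9728 d⁻¹.
First-order decay: C = 70.44·exp(−k·t) = 70.44·0.5904 = 41.59 mg/L.
At the second outfall, C = (55.70·41.59 + 3.000·40.40) / (55.70 + 3.000) = 41.53 mg/L.

41.5 mg/L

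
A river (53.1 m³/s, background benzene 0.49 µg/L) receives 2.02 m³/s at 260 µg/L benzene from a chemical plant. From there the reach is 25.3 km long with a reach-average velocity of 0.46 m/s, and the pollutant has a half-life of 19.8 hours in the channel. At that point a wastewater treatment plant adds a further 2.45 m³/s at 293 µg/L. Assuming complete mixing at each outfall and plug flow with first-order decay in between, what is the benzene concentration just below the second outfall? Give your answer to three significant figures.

Mixed concentration C = ΣQC/ΣQ = (53.10·0.4900 + 2.020·260.0) / 55.12 = 551.2/55.12 = 10.00 µg/L; combined flow 55.12 m³/s.
Travel time t = 25.3·1000 / 0.46 = 55000 s = 15.28 h.
Half-life 19.8 h → k = ln 2 / 19.8 = 0.03501 h⁻¹ = 0.8402 d⁻¹.
Decay over the reach: 10.00·exp(−kt) = 10.00·0.5858 = 5.858 µg/L.
Second outfall: C = (55.12·5.858 + 2.450·293.0)/57.57 = 18.08 µg/L.

18.1 µg/L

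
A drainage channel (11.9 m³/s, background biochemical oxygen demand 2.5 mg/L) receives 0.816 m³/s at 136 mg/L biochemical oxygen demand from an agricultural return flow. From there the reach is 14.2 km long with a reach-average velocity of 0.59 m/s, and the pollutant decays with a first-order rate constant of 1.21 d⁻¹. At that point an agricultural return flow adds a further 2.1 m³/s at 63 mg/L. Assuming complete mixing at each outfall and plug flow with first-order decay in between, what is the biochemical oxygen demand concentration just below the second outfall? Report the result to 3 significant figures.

15.7 mg/L

After mixing, C = (11.90·2.500 + 0.8160·136.0) / 12.72 = 140.7/12.72 = 11.07 mg/L; combined flow 12.72 m³/s.
Travel time t = 14.2·1000 / 0.59 = 24070 s = 6.685 h.
Applying C = C₀e^(−kt): 11.07 × 0.7139 = 7.900 mg/L.
Second outfall: C = (12.72·7.900 + 2.100·63.00)/14.82 = 15.71 mg/L.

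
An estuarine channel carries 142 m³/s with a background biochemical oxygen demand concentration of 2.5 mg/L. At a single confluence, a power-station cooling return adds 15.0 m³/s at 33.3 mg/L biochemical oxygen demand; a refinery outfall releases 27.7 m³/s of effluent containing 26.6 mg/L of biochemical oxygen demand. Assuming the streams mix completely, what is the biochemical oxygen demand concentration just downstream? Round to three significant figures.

8.62 mg/L

After mixing, C = (142.0·2.500 + 15.00·33.30 + 27.70·26.60) / 184.7 = 1591/184.7 = 8.616 mg/L.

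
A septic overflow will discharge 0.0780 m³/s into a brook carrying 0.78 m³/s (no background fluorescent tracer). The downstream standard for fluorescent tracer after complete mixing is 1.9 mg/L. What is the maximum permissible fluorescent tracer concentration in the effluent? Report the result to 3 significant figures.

20.9 mg/L

At the limit, (Qr·Cr + Qe·Cₑ)/(Qr + Qe) = 1.9:
Cₑ = (0.8580·1.9 − 0.7800·0) / 0.07800 = 20.90 mg/L.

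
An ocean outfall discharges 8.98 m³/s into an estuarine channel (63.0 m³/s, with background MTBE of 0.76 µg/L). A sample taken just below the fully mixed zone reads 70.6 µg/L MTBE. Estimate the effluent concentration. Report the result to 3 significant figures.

Mass balance: 63.00·0.7600 + 8.980·Cₑ = 71.98·70.60
→ Cₑ = (71.98·70.60 − 63.00·0.7600) / 8.980 = 560.6 µg/L.

561 µg/L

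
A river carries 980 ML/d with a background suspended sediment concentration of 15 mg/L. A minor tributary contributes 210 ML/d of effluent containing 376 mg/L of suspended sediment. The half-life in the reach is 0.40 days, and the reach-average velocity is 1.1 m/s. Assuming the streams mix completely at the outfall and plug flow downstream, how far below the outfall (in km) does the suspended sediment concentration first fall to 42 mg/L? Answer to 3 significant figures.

Mass balance: C = (980.0·15.00 + 210.0·376.0) / 1190 = 93660/1190 = 78.71 mg/L.
Half-life 0.40 d → k = ln 2 / 0.40 = 1.733 d⁻¹.
Set 78.71·exp(−k·t) = 42 → t = ln(78.71/42)/k = 31310 s = 8.698 h.
Distance = v·t = 1.1·31310 = 34450 m = 34.45 km.

34.4 km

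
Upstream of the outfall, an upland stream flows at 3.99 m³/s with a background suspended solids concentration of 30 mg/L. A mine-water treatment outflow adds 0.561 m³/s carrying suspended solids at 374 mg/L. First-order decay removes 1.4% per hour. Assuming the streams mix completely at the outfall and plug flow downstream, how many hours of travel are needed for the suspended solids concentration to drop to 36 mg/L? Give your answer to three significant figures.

After mixing, C = (3.990·30.00 + 0.5610·374.0) / 4.551 = 329.5/4.551 = 72.40 mg/L.
1.4%/h lost → k = −ln(1 − 0.014) = 0.01410 h⁻¹.
72.40·exp(−k·t) = 36 → t = ln(72.40/36)/k = 178400 s = 49.56 h.

49.6 h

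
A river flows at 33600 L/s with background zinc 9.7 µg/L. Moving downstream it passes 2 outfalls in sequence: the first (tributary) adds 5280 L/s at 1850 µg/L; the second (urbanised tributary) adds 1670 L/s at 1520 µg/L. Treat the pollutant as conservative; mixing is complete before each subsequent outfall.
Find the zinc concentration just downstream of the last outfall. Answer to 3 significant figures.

Outfall 1: combined Q = 38880 L/s; C = (33600·9.700 + 5280·1850)/38880 = 259.6 µg/L.
Outfall 2: combined Q = 40550 L/s; C = (38880·259.6 + 1670·1520)/40550 = 311.5 µg/L.

312 µg/L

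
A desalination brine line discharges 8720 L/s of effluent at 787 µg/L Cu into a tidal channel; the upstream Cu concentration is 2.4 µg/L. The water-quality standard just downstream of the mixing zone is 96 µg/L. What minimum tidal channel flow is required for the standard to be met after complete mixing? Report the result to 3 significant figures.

Set C_mix = 96: (Q·2.400 + 8720·787.0) / (Q + 8720) = 96
→ Q = 8720·(787.0 − 96)/(96 − 2.400) = 64380 L/s.

64400 L/s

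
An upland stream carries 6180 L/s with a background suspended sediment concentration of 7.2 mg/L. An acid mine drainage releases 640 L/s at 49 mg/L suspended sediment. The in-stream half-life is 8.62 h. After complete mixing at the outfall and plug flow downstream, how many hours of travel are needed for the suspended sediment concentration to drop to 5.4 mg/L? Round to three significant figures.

Conservation of mass: C = (6180·7.200 + 640.0·49.00) / 6820 = 75860/6820 = 11.12 mg/L.
Half-life 8.62 h → k = ln 2 / 8.62 = 0.08041 h⁻¹ = 1.930 d⁻¹.
11.12·exp(−k·t) = 5.4 → t = ln(11.12/5.4)/k = 32350 s = 8.986 h.

8.99 h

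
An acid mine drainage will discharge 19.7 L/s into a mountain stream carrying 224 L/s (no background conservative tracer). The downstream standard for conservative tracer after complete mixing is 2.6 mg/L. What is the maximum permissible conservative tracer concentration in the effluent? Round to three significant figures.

At the limit, (Qr·Cr + Qe·Cₑ)/(Qr + Qe) = 2.6:
Cₑ = (243.7·2.6 − 224.0·0) / 19.70 = 32.16 mg/L.

32.2 mg/L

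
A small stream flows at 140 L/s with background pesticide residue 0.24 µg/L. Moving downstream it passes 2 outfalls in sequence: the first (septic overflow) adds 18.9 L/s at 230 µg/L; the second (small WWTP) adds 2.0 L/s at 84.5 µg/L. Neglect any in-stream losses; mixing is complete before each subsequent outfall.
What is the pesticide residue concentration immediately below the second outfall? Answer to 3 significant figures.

Below outfall 1: Q → 158.9 L/s, C = (140.0·0.2400 + 18.90·230.0)/158.9 = 27.57 µg/L.
Below outfall 2: Q → 160.9 L/s, C = (158.9·27.57 + 2.000·84.50)/160.9 = 28.28 µg/L.

28.3 µg/L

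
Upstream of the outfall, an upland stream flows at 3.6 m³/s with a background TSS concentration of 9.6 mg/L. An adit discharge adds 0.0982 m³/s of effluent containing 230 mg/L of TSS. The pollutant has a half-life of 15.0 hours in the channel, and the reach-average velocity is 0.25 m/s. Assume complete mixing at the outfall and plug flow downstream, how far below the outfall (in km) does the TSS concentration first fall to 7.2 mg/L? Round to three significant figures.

14.9 km

Conservation of mass: C = (3.600·9.600 + 0.09820·230.0) / 3.698 = 57.15/3.698 = 15.45 mg/L.
Half-life 15.0 h → k = ln 2 / 15.0 = 0.04621 h⁻¹ = 1.109 d⁻¹.
Set 15.45·exp(−k·t) = 7.2 → t = ln(15.45/7.2)/k = 59500 s = 16.53 h.
Distance = v·t = 0.25·59500 = 14870 m = 14.87 km.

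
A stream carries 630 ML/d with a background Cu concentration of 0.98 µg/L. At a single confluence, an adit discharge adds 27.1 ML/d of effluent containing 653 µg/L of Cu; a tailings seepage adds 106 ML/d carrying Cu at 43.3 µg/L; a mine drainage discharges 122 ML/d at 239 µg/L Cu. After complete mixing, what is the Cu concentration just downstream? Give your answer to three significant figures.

58.8 µg/L

Conservation of mass: C = (630.0·0.9800 + 27.10·653.0 + 106.0·43.30 + 122.0·239.0) / 885.1 = 52060/885.1 = 58.82 µg/L.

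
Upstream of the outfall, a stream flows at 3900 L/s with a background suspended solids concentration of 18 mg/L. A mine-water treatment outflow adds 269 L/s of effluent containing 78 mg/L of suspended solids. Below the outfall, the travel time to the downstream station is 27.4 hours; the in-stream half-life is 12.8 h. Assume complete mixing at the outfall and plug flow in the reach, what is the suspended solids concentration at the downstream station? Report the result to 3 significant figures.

Flow-weighted average: C = (3900·18.00 + 269.0·78.00) / 4169 = 91180/4169 = 21.87 mg/L.
Half-life 12.8 h → k = ln 2 / 12.8 = 0.05415 h⁻¹ = 1.300 d⁻¹.
First-order decay: C = 21.87·exp(−k·t) = 21.87·0.2268 = 4.960 mg/L.

4.96 mg/L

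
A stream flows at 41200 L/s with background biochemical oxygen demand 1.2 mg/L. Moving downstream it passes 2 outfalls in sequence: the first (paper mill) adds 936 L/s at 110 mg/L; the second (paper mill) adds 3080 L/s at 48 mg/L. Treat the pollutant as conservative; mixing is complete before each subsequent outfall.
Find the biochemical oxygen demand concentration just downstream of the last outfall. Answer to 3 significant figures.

6.64 mg/L

Outfall 1: combined Q = 42140 L/s; C = (41200·1.200 + 936.0·110.0)/42140 = 3.617 mg/L.
Outfall 2: combined Q = 45220 L/s; C = (42140·3.617 + 3080·48.00)/45220 = 6.640 mg/L.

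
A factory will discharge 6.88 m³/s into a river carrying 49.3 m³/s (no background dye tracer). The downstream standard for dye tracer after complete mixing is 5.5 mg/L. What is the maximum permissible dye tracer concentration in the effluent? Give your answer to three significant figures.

At the limit, (Qr·Cr + Qe·Cₑ)/(Qr + Qe) = 5.5:
Cₑ = (56.18·5.5 − 49.30·0) / 6.880 = 44.91 mg/L.

44.9 mg/L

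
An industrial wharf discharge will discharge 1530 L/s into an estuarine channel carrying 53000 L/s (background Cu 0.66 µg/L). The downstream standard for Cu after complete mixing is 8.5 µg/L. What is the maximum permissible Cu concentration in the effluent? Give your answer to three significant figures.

At the limit, (Qr·Cr + Qe·Cₑ)/(Qr + Qe) = 8.5:
Cₑ = (54530·8.5 − 53000·0.6600) / 1530 = 280.1 µg/L.

280 µg/L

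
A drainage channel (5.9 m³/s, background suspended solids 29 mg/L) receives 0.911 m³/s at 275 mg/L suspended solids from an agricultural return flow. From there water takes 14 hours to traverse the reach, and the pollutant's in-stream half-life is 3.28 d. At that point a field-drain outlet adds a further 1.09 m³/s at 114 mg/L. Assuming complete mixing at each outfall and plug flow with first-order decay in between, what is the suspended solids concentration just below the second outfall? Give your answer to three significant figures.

After mixing, C = (5.900·29.00 + 0.9110·275.0) / 6.811 = 421.6/6.811 = 61.90 mg/L; combined flow 6.811 m³/s.
Half-life 3.28 d → k = ln 2 / 3.28 = 0.2113 d⁻¹.
After decay, C = 61.90 × e^(−kt) = 61.90 × 0.8840 = 54.72 mg/L.
At the second outfall, C = (6.811·54.72 + 1.090·114.0) / (6.811 + 1.090) = 62.90 mg/L.

62.9 mg/L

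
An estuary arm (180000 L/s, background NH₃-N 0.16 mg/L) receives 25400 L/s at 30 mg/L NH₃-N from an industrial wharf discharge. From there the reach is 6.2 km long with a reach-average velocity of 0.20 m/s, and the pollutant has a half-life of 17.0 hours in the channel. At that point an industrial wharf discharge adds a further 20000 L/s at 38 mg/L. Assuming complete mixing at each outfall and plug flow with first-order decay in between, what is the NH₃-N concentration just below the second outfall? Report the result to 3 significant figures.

After mixing, C = (180000·0.1600 + 25400·30.00) / 205400 = 790800/205400 = 3.850 mg/L; combined flow 205400 L/s.
Travel time t = 6.2·1000 / 0.20 = 31000 s = 8.611 h.
Half-life 17.0 h → k = ln 2 / 17.0 = 0.04077 h⁻¹ = 0.9786 d⁻¹.
Decay over the reach: 3.850·exp(−kt) = 3.850·0.7039 = 2.710 mg/L.
At the second outfall, C = (205400·2.710 + 20000·38.00) / (205400 + 20000) = 5.841 mg/L.

5.84 mg/L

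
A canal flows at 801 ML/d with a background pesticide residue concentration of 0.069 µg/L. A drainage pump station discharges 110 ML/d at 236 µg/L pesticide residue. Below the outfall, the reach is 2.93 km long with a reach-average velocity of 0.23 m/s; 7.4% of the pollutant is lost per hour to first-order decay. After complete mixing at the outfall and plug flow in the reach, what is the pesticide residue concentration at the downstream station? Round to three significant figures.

Conservation of mass: C = (801.0·0.06900 + 110.0·236.0) / 911.0 = 26020/911.0 = 28.56 µg/L.
Travel time t = 2.93·1000 / 0.23 = 12740 s = 3.539 h.
7.4%/h lost → k = −ln(1 − 0.074) = 0.07688 h⁻¹.
First-order decay: C = 28.56·exp(−k·t) = 28.56·0.7618 = 21.75 µg/L.

21.8 µg/L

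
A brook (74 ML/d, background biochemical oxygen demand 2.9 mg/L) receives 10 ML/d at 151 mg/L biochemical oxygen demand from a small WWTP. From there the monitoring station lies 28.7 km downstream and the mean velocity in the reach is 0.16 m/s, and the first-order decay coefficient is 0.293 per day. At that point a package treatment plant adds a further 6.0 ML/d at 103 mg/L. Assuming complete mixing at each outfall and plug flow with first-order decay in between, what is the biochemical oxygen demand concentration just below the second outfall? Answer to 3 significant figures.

17.3 mg/L

Conservation of mass: C = (74.00·2.900 + 10.00·151.0) / 84.00 = 1725/84.00 = 20.53 mg/L; combined flow 84.00 ML/d.
Travel time t = 28.7·1000 / 0.16 = 179400 s = 49.83 h.
After decay, C = 20.53 × e^(−kt) = 20.53 × 0.5443 = 11.17 mg/L.
Second outfall: C = (84.00·11.17 + 6.000·103.0)/90.00 = 17.30 mg/L.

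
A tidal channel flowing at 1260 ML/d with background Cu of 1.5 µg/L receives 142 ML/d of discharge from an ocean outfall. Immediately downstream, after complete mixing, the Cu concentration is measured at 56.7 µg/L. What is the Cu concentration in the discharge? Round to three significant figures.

Mass balance: 1260·1.500 + 142.0·Cₑ = 1402·56.70
→ Cₑ = (1402·56.70 − 1260·1.500) / 142.0 = 546.5 µg/L.

547 µg/L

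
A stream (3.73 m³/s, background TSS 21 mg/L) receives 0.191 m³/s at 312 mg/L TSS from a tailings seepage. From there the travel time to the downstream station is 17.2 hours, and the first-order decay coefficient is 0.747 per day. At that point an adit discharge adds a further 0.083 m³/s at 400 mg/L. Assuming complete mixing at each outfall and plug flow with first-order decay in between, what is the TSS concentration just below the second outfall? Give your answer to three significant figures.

Mixed concentration C = ΣQC/ΣQ = (3.730·21.00 + 0.1910·312.0) / 3.921 = 137.9/3.921 = 35.18 mg/L; combined flow 3.921 m³/s.
After decay, C = 35.18 × e^(−kt) = 35.18 × 0.5855 = 20.59 mg/L.
At the second outfall, C = (3.921·20.59 + 0.08300·400.0) / (3.921 + 0.08300) = 28.46 mg/L.

28.5 mg/L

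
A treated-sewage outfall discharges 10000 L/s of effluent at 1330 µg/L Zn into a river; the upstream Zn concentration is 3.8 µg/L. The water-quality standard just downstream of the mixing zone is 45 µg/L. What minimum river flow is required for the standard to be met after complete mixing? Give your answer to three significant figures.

Set C_mix = 45: (Q·3.800 + 10000·1330) / (Q + 10000) = 45
→ Q = 10000·(1330 − 45)/(45 − 3.800) = 311900 L/s.

312000 L/s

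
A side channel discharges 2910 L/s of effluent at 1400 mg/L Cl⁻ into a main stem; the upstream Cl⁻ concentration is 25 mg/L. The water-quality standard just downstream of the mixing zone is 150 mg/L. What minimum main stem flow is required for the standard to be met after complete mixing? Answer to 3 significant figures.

Set C_mix = 150: (Q·25.00 + 2910·1400) / (Q + 2910) = 150
→ Q = 2910·(1400 − 150)/(150 − 25.00) = 29100 L/s.

29100 L/s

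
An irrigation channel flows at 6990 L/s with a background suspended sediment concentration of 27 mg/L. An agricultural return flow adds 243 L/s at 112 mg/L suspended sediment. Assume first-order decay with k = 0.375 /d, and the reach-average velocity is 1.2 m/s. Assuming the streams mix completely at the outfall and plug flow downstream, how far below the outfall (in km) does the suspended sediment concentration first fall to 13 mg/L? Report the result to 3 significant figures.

Conservation of mass: C = (6990·27.00 + 243.0·112.0) / 7233 = 215900/7233 = 29.86 mg/L.
Set 29.86·exp(−k·t) = 13 → t = ln(29.86/13)/k = 191600 s = 53.21 h.
Distance = v·t = 1.2·191600 = 229900 m = 229.9 km.

230 km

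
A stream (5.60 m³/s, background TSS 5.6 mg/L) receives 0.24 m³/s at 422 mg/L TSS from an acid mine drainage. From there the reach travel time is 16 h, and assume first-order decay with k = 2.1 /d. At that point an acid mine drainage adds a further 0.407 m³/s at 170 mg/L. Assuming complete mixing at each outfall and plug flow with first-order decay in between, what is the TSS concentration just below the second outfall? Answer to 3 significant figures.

Mixed concentration C = ΣQC/ΣQ = (5.600·5.600 + 0.2400·422.0) / 5.840 = 132.6/5.840 = 22.71 mg/L; combined flow 5.840 m³/s.
First-order decay: C = 22.71·exp(−k·t) = 22.71·0.2466 = 5.601 mg/L.
At the second outfall, C = (5.840·5.601 + 0.4070·170.0) / (5.840 + 0.4070) = 16.31 mg/L.

16.3 mg/L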